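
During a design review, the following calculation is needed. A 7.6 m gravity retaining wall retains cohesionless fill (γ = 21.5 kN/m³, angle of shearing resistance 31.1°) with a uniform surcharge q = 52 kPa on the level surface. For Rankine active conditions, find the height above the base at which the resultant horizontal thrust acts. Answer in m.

3.03 m

K_a = 0.3188.
Triangular part P₁ = ½K_aγH² = 197.9 at H/3 = 2.533 m; rectangular part P₂ = K_a q H = 126.0 at H/2 = 3.800 m.
ȳ = (P₁·2.533 + P₂·3.800)/(P₁+P₂) = 3.026 m.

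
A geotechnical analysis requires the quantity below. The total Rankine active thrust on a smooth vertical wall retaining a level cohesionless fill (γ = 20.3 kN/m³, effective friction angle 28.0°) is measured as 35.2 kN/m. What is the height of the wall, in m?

3.10 m

K_a = 0.3610. P_a = ½ K_a γ H² ⇒ H = √(2P_a/(K_a γ)).
H = √(2×35.2/(0.3610×20.3)) = 3.099 m.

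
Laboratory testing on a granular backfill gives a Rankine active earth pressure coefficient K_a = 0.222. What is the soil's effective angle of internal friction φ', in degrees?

39.5°

K_a = tan²(45° − φ/2) ⇒ 45° − φ/2 = arctan(√0.222) = 25.23°.
φ = 2(45° − 25.23°) = 39.54°.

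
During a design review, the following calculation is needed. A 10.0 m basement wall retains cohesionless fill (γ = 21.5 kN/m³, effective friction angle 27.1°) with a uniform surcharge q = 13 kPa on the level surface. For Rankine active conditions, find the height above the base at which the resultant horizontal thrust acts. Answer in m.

K_a = 0.3741.
Triangular part P₁ = ½K_aγH² = 402.1 at H/3 = 3.333 m; rectangular part P₂ = K_a q H = 48.63 at H/2 = 5.000 m.
ȳ = (P₁·3.333 + P₂·5.000)/(P₁+P₂) = 3.513 m.

3.51 m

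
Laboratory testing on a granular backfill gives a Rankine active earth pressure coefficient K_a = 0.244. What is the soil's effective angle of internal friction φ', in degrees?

37.4°

K_a = tan²(45° − φ/2) ⇒ 45° − φ/2 = arctan(√0.244) = 26.29°.
φ = 2(45° − 26.29°) = 37.42°.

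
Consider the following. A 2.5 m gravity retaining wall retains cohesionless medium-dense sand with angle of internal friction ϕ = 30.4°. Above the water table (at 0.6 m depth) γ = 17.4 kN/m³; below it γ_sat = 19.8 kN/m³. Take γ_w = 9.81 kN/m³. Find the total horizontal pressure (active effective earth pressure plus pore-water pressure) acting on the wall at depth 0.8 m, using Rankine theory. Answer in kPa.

K_a = (1 − sin φ)/(1 + sin φ) = 0.3280.
γ' = 19.8 − 9.81 = 9.990 kN/m³.
Effective vertical stress at 0.8 m: σ'_v = 17.4×0.6 + 9.990×0.200 = 12.44 kPa.
σ'_h = K_a σ'_v = 0.3280 × 12.44 = 4.080 kPa; u = γ_w × 0.200 = 1.962 kPa.
Total σ_h = 4.080 + 1.962 = 6.042 kPa.

6.04 kPa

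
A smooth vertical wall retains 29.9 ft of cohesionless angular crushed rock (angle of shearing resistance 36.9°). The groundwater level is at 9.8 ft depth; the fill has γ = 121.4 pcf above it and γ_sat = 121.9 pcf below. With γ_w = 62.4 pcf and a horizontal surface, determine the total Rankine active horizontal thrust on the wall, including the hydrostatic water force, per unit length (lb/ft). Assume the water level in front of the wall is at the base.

23000 lb/ft

K_a = tan²(45° − φ/2) = 0.2497.
γ' = 121.9 − 62.4 = 59.50 pcf. Depth below WT = 20.1 ft.
σ'_h at WT = K_a γ d_w = 297.0 psf; at base = 297.0 + K_a γ' × 20.1 = 595.6 psf.
P₁ (0–9.8 ft) = ½×297.0×9.8 = 1455. P₂ (9.8–29.9 ft) = ½(297.0+595.6)×20.1 = 8971.
P_w = ½ γ_w h₂² = 0.5×62.4×20.1² = 12610. Total = 1455+8971+12610 = 23030 lb/ft.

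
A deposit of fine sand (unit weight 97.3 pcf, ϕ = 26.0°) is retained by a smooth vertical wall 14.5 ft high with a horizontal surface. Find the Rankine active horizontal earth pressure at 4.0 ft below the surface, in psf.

K_a = (1 − sin φ)/(1 + sin φ) = 0.3905.
σ_h = K_a γ z = 0.3905 × 97.3 × 4.0 = 152.0 psf.

152 psf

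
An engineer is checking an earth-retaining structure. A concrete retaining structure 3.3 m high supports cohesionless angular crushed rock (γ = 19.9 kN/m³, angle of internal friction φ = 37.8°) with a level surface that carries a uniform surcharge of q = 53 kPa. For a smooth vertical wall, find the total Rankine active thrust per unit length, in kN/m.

K_a = tan²(45° − φ/2) = 0.2400.
Soil triangle: ½ K_a γ H² = 0.5×0.2400×19.9×3.3² = 26.01 kN/m.
Surcharge rectangle: K_a q H = 0.2400×53×3.3 = 41.98 kN/m.
Total = 26.01 + 41.98 = 67.98 kN/m.

68.0 kN/m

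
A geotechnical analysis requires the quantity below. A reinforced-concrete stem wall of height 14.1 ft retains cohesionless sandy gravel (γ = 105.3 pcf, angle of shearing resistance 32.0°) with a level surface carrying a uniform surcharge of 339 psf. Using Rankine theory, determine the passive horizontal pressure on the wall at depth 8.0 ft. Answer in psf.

K_p = (1 + sin φ)/(1 − sin φ) = 3.255.
σ_v = γz + q = 105.3 × 8.0 + 339 = 1181 psf.
σ_h = K_p σ_v = 3.255 × 1181 = 3845 psf.

3840 psf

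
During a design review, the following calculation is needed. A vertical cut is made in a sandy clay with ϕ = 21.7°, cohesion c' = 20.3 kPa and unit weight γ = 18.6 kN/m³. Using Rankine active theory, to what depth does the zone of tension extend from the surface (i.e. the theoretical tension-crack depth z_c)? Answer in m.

K_a = tan²(45° − 21.7°/2) = 0.4601; √K_a = 0.6783.
The active pressure is zero where K_a γ z = 2c√K_a, so z_c = 2c/(γ√K_a) = 2×20.3/(18.6×0.6783) = 3.218 m.

3.22 m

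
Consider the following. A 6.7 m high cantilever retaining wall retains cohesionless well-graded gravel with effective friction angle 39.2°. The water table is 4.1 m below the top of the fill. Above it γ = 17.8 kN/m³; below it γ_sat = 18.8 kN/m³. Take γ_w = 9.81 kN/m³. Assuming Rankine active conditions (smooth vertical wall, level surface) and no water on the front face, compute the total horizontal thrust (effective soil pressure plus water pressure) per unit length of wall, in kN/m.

K_a = tan²(45° − φ/2) = 0.2255.
γ' = 18.8 − 9.81 = 8.990 kN/m³. Depth below WT = 2.6 m.
σ'_h at WT = K_a γ d_w = 16.45 kPa; at base = 16.45 + K_a γ' × 2.6 = 21.72 kPa.
P₁ (0–4.1 m) = ½×16.45×4.1 = 33.73. P₂ (4.1–6.7 m) = ½(16.45+21.72)×2.6 = 49.63.
P_w = ½ γ_w h₂² = 0.5×9.81×2.6² = 33.16. Total = 33.73+49.63+33.16 = 116.5 kN/m.

117 kN/m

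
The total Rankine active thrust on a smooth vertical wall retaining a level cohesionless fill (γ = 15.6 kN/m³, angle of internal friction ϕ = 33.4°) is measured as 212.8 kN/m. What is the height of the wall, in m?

K_a = 0.2899. P_a = ½ K_a γ H² ⇒ H = √(2P_a/(K_a γ)).
H = √(2×212.8/(0.2899×15.6)) = 9.701 m.

9.70 m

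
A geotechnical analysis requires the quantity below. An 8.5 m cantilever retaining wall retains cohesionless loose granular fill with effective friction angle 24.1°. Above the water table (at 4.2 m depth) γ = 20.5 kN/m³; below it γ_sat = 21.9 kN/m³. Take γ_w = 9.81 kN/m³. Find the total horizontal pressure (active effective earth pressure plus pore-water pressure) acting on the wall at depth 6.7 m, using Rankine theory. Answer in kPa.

K_a = (1 − sin φ)/(1 + sin φ) = 0.4201.
γ' = 21.9 − 9.81 = 12.09 kN/m³.
Effective vertical stress at 6.7 m: σ'_v = 20.5×4.2 + 12.09×2.50 = 116.3 kPa.
σ'_h = K_a σ'_v = 0.4201 × 116.3 = 48.87 kPa; u = γ_w × 2.50 = 24.53 kPa.
Total σ_h = 48.87 + 24.53 = 73.40 kPa.

73.4 kPa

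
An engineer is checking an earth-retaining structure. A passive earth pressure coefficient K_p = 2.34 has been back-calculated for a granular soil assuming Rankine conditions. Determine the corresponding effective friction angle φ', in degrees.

K_p = (1+sin φ)/(1−sin φ) ⇒ sin φ = (K_p − 1)/(K_p + 1) = 0.4012.
φ = arcsin(0.4012) = 23.65°.

23.7°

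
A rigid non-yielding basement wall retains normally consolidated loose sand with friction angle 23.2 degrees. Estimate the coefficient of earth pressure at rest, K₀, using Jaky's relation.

0.606

K₀ = 1 − sin φ' = 1 − sin 23.2° = 0.6061.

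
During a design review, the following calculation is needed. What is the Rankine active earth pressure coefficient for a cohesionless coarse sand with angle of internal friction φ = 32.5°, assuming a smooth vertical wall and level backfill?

K_a = (1 − sin φ)/(1 + sin φ) = (1 − sin 32.5°)/(1 + sin 32.5°) = 0.3010.

0.301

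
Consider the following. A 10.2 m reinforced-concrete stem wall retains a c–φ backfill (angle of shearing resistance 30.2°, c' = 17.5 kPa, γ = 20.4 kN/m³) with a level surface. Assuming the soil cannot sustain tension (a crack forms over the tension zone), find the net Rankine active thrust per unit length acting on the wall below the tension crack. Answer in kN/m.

176 kN/m

K_a = 0.3307; √K_a = 0.5750.
Tension-crack depth z_c = 2c/(γ√K_a) = 2×17.5/(20.4×0.5750) = 2.984 m.
σ_a at base = K_a γ H − 2c√K_a = 0.3307×20.4×10.2 − 2×17.5×0.5750 = 48.68 kPa.
P_a = ½ × 48.68 × (H − z_c) = 0.5×48.68×7.216 = 175.6 kN/m.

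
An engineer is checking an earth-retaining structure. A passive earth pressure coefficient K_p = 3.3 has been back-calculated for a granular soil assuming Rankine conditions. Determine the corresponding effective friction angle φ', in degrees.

K_p = (1+sin φ)/(1−sin φ) ⇒ sin φ = (K_p − 1)/(K_p + 1) = 0.5349.
φ = arcsin(0.5349) = 32.34°.

32.3°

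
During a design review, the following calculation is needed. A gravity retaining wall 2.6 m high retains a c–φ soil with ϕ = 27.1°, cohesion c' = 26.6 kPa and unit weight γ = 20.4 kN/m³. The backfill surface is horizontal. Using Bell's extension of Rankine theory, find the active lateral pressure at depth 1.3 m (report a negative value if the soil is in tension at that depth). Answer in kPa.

-22.6 kPa

K_a = (1 − sin φ)/(1 + sin φ) = 0.3741.
σ_a = K_a γ z − 2c√K_a = 0.3741×20.4×1.3 − 2×26.6×0.6116 = -22.62 kPa.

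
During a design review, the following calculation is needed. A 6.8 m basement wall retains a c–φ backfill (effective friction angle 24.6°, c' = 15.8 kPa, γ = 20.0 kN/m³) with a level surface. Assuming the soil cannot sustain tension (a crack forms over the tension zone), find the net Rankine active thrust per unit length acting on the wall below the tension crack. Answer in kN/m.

K_a = 0.4121; √K_a = 0.6420.
Tension-crack depth z_c = 2c/(γ√K_a) = 2×15.8/(20.0×0.6420) = 2.461 m.
σ_a at base = K_a γ H − 2c√K_a = 0.4121×20.0×6.8 − 2×15.8×0.6420 = 35.77 kPa.
P_a = ½ × 35.77 × (H − z_c) = 0.5×35.77×4.339 = 77.59 kN/m.

77.6 kN/m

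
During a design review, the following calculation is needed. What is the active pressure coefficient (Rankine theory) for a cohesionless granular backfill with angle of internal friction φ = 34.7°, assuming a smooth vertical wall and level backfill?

0.274

K_a = (1 − sin φ)/(1 + sin φ) = (1 − sin 34.7°)/(1 + sin 34.7°) = 0.2745.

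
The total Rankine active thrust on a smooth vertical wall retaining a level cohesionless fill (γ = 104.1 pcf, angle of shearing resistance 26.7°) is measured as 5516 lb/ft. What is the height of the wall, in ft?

K_a = 0.3800. P_a = ½ K_a γ H² ⇒ H = √(2P_a/(K_a γ)).
H = √(2×5516/(0.3800×104.1)) = 16.70 ft.

16.7 ft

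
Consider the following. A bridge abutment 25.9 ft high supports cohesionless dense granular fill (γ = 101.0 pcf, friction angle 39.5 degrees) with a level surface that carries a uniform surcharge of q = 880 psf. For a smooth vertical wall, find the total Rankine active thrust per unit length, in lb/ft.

12600 lb/ft

K_a = tan²(45° − φ/2) = 0.2224.
Soil triangle: ½ K_a γ H² = 0.5×0.2224×101.0×25.9² = 7535 lb/ft.
Surcharge rectangle: K_a q H = 0.2224×880×25.9 = 5070 lb/ft.
Total = 7535 + 5070 = 12600 lb/ft.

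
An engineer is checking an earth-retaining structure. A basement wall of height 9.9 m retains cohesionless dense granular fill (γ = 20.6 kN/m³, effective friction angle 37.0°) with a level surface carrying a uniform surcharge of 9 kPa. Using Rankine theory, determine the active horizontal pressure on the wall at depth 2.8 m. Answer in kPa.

K_a = (1 − sin φ)/(1 + sin φ) = 0.2486.
σ_v = γz + q = 20.6 × 2.8 + 9 = 66.68 kPa.
σ_h = K_a σ_v = 0.2486 × 66.68 = 16.58 kPa.

16.6 kPa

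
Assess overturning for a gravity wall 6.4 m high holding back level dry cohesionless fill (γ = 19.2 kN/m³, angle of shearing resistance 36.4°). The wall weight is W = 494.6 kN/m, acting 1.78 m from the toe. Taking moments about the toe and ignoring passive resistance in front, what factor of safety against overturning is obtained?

4.11

K_a = tan²(45° − 36.4°/2) = 0.2552.
P_a = ½K_aγH² = 0.5×0.2552×19.2×6.4² = 100.3 kN/m, acting at H/3 = 2.133 m above the base.
Overturning moment M_o = P_a × H/3 = 100.3 × 2.133 = 214.0.
Resisting moment M_r = W × 1.78 = 494.6 × 1.78 = 880.4.
FS_overturning = M_r/M_o = 880.4/214.0 = 4.113.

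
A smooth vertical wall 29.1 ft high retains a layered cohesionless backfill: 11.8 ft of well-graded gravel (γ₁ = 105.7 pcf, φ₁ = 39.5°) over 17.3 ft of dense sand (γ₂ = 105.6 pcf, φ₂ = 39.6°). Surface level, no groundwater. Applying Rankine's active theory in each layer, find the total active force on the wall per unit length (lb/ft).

K_a1 = tan²(45°−39.5°/2) = 0.2224; K_a2 = tan²(45°−39.6°/2) = 0.2214.
Layer 1: σ at base = K_a1 γ₁ h₁ = 277.4 psf; P₁ = ½×277.4×11.8 = 1637.
Layer 2: σ_v at top = γ₁h₁ = 1247; σ_h top = K_a2×1247 = 276.2; σ_h base = K_a2×(1247+105.6×17.3) = 680.7.
P₂ = ½(276.2+680.7)×17.3 = 8277. Total P_a = 1637+8277 = 9914 lb/ft.

9910 lb/ft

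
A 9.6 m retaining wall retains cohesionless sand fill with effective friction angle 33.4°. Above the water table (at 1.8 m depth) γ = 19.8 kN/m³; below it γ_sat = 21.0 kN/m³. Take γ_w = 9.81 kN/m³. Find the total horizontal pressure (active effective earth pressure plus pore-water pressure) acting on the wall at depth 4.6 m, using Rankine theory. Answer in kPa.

46.9 kPa

K_a = (1 − sin φ)/(1 + sin φ) = 0.2899.
γ' = 21.0 − 9.81 = 11.19 kN/m³.
Effective vertical stress at 4.6 m: σ'_v = 19.8×1.8 + 11.19×2.80 = 66.97 kPa.
σ'_h = K_a σ'_v = 0.2899 × 66.97 = 19.42 kPa; u = γ_w × 2.80 = 27.47 kPa.
Total σ_h = 19.42 + 27.47 = 46.88 kPa.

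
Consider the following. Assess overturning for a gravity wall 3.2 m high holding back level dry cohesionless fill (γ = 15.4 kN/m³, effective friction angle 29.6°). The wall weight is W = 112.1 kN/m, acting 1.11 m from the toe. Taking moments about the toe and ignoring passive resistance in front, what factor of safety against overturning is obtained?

K_a = tan²(45° − 29.6°/2) = 0.3387.
P_a = ½K_aγH² = 0.5×0.3387×15.4×3.2² = 26.71 kN/m, acting at H/3 = 1.067 m above the base.
Overturning moment M_o = P_a × H/3 = 26.71 × 1.067 = 28.49.
Resisting moment M_r = W × 1.11 = 112.1 × 1.11 = 124.4.
FS_overturning = M_r/M_o = 124.4/28.49 = 4.368.

4.37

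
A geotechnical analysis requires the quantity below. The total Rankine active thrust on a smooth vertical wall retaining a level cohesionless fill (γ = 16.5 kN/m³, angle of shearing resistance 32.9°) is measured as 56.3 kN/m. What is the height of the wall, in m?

K_a = 0.2960. P_a = ½ K_a γ H² ⇒ H = √(2P_a/(K_a γ)).
H = √(2×56.3/(0.2960×16.5)) = 4.801 m.

4.80 m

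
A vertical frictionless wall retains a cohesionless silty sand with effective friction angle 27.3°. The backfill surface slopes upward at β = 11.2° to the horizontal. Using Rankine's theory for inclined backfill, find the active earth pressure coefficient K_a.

0.397

K_a = cos β · (cos β − √(cos²β − cos²φ)) / (cos β + √(cos²β − cos²φ)).
cos β = 0.9810, cos φ = 0.8886, √(cos²β − cos²φ) = 0.4155.
K_a = 0.9810 × (0.9810 − 0.4155)/(0.9810 + 0.4155) = 0.3972.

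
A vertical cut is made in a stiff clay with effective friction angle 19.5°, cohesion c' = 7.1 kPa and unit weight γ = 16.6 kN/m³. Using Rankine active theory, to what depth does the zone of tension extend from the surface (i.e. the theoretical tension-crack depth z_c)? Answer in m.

K_a = tan²(45° − 19.5°/2) = 0.4995; √K_a = 0.7067.
The active pressure is zero where K_a γ z = 2c√K_a, so z_c = 2c/(γ√K_a) = 2×7.1/(16.6×0.7067) = 1.210 m.

1.21 m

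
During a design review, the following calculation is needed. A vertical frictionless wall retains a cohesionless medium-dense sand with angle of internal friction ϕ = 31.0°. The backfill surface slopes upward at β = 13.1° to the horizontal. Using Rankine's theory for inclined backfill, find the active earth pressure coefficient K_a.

K_a = cos β · (cos β − √(cos²β − cos²φ)) / (cos β + √(cos²β − cos²φ)).
cos β = 0.9740, cos φ = 0.8572, √(cos²β − cos²φ) = 0.4625.
K_a = 0.9740 × (0.9740 − 0.4625)/(0.9740 + 0.4625) = 0.3468.

0.347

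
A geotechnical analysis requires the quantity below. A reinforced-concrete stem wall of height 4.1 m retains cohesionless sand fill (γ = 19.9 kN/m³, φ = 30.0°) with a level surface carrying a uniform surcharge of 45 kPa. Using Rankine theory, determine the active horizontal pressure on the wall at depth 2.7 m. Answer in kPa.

K_a = (1 − sin φ)/(1 + sin φ) = 0.3333.
σ_v = γz + q = 19.9 × 2.7 + 45 = 98.73 kPa.
σ_h = K_a σ_v = 0.3333 × 98.73 = 32.91 kPa.

32.9 kPa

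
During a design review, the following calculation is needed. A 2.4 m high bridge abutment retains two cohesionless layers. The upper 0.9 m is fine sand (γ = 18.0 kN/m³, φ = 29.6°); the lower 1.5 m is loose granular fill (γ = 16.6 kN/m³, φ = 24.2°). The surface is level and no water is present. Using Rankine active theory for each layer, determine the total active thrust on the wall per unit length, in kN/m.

20.5 kN/m

K_a1 = tan²(45°−29.6°/2) = 0.3387; K_a2 = tan²(45°−24.2°/2) = 0.4185.
Layer 1: σ at base = K_a1 γ₁ h₁ = 5.488 kPa; P₁ = ½×5.488×0.9 = 2.469.
Layer 2: σ_v at top = γ₁h₁ = 16.20; σ_h top = K_a2×16.20 = 6.780; σ_h base = K_a2×(16.20+16.6×1.5) = 17.20.
P₂ = ½(6.780+17.20)×1.5 = 17.99. Total P_a = 2.469+17.99 = 20.46 kN/m.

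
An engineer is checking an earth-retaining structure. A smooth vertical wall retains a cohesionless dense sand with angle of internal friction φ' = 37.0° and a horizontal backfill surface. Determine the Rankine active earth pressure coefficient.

K_a = tan²(45° − φ/2) = tan²(26.50°) = 0.2486.

0.249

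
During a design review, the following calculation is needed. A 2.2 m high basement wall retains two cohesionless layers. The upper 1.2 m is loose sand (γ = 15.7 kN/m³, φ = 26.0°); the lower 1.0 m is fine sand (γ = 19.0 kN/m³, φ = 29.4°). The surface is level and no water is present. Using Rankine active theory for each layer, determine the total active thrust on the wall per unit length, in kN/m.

14.1 kN/m

K_a1 = tan²(45°−26.0°/2) = 0.3905; K_a2 = tan²(45°−29.4°/2) = 0.3415.
Layer 1: σ at base = K_a1 γ₁ h₁ = 7.356 kPa; P₁ = ½×7.356×1.2 = 4.414.
Layer 2: σ_v at top = γ₁h₁ = 18.84; σ_h top = K_a2×18.84 = 6.433; σ_h base = K_a2×(18.84+19.0×1.0) = 12.92.
P₂ = ½(6.433+12.92)×1.0 = 9.677. Total P_a = 4.414+9.677 = 14.09 kN/m.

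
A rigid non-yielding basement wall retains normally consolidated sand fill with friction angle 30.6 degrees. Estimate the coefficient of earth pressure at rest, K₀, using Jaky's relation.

K₀ = 1 − sin φ' = 1 − sin 30.6° = 0.4910.

0.491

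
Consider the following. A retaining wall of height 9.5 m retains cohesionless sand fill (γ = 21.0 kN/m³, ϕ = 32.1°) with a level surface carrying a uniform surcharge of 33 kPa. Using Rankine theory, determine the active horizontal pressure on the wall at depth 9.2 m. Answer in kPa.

69.2 kPa

K_a = (1 − sin φ)/(1 + sin φ) = 0.3060.
σ_v = γz + q = 21.0 × 9.2 + 33 = 226.2 kPa.
σ_h = K_a σ_v = 0.3060 × 226.2 = 69.22 kPa.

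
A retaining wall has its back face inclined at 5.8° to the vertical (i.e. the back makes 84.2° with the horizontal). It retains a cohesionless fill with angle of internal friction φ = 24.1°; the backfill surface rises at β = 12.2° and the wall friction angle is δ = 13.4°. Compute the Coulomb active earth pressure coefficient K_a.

0.517

K_a = sin²(α+φ) / [sin²α · sin(α−δ) · (1 + √{sin(φ+δ)sin(φ−β) / (sin(α−δ)sin(α+β))})²].
With α = 84.2°, φ = 24.1°, δ = 13.4°, β = 12.2°: K_a = 0.5170.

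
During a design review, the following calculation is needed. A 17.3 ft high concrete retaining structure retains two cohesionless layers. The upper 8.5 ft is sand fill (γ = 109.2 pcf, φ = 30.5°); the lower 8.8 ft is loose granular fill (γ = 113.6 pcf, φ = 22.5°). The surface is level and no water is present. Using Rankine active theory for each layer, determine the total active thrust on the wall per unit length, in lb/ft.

K_a1 = tan²(45°−30.5°/2) = 0.3267; K_a2 = tan²(45°−22.5°/2) = 0.4465.
Layer 1: σ at base = K_a1 γ₁ h₁ = 303.2 psf; P₁ = ½×303.2×8.5 = 1289.
Layer 2: σ_v at top = γ₁h₁ = 928.2; σ_h top = K_a2×928.2 = 414.4; σ_h base = K_a2×(928.2+113.6×8.8) = 860.7.
P₂ = ½(414.4+860.7)×8.8 = 5611. Total P_a = 1289+5611 = 6899 lb/ft.

6900 lb/ft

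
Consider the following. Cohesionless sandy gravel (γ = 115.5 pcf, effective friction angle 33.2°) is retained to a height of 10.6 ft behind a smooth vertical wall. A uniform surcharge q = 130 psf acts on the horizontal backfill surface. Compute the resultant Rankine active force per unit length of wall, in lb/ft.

2300 lb/ft

K_a = tan²(45° − φ/2) = 0.2924.
Soil triangle: ½ K_a γ H² = 0.5×0.2924×115.5×10.6² = 1897 lb/ft.
Surcharge rectangle: K_a q H = 0.2924×130×10.6 = 402.9 lb/ft.
Total = 1897 + 402.9 = 2300 lb/ft.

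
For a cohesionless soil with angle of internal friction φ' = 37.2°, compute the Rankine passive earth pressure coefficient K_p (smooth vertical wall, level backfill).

K_p = (1 + sin φ)/(1 − sin φ) = tan²(45° + 37.2°/2) = 4.058.

4.06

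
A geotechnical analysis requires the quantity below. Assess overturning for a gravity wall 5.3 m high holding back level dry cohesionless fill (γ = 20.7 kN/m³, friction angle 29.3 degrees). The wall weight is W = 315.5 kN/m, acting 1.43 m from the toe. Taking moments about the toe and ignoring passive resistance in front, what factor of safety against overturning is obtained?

K_a = tan²(45° − 29.3°/2) = 0.3428.
P_a = ½K_aγH² = 0.5×0.3428×20.7×5.3² = 99.67 kN/m, acting at H/3 = 1.767 m above the base.
Overturning moment M_o = P_a × H/3 = 99.67 × 1.767 = 176.1.
Resisting moment M_r = W × 1.43 = 315.5 × 1.43 = 451.2.
FS_overturning = M_r/M_o = 451.2/176.1 = 2.562.

2.56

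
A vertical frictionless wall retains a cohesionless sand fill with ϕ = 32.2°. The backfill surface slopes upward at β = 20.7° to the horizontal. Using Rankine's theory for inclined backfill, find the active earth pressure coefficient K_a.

0.376

K_a = cos β · (cos β − √(cos²β − cos²φ)) / (cos β + √(cos²β − cos²φ)).
cos β = 0.9354, cos φ = 0.8462, √(cos²β − cos²φ) = 0.3988.
K_a = 0.9354 × (0.9354 − 0.3988)/(0.9354 + 0.3988) = 0.3763.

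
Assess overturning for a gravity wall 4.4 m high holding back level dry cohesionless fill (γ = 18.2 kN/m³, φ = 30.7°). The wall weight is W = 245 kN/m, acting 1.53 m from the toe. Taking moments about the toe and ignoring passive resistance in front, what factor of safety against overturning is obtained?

K_a = tan²(45° − 30.7°/2) = 0.3240.
P_a = ½K_aγH² = 0.5×0.3240×18.2×4.4² = 57.09 kN/m, acting at H/3 = 1.467 m above the base.
Overturning moment M_o = P_a × H/3 = 57.09 × 1.467 = 83.73.
Resisting moment M_r = W × 1.53 = 245 × 1.53 = 374.9.
FS_overturning = M_r/M_o = 374.9/83.73 = 4.477.

4.48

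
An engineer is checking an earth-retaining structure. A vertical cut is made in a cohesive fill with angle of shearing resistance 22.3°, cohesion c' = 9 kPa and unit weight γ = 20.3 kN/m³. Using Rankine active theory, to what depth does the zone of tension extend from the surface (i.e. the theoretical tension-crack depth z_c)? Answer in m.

K_a = tan²(45° − 22.3°/2) = 0.4498; √K_a = 0.6707.
The active pressure is zero where K_a γ z = 2c√K_a, so z_c = 2c/(γ√K_a) = 2×9/(20.3×0.6707) = 1.322 m.

1.32 m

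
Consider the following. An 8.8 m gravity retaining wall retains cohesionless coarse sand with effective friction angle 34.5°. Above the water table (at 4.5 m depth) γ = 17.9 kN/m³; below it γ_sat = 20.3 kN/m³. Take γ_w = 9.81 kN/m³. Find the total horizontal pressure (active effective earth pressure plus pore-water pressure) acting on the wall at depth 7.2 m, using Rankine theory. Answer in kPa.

K_a = (1 − sin φ)/(1 + sin φ) = 0.2768.
γ' = 20.3 − 9.81 = 10.49 kN/m³.
Effective vertical stress at 7.2 m: σ'_v = 17.9×4.5 + 10.49×2.70 = 108.9 kPa.
σ'_h = K_a σ'_v = 0.2768 × 108.9 = 30.14 kPa; u = γ_w × 2.70 = 26.49 kPa.
Total σ_h = 30.14 + 26.49 = 56.62 kPa.

56.6 kPa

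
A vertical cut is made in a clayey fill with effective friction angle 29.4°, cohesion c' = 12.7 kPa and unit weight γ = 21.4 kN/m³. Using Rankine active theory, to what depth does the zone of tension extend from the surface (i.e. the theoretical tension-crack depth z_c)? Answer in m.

2.03 m

K_a = tan²(45° − 29.4°/2) = 0.3415; √K_a = 0.5844.
The active pressure is zero where K_a γ z = 2c√K_a, so z_c = 2c/(γ√K_a) = 2×12.7/(21.4×0.5844) = 2.031 m.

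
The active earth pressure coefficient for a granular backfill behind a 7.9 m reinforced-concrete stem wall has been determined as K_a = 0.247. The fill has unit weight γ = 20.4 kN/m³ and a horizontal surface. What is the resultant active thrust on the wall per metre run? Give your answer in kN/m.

157 kN/m

P = ½ K_a γ H² = 0.5 × 0.247 × 20.4 × 7.9² = 157.2 kN/m.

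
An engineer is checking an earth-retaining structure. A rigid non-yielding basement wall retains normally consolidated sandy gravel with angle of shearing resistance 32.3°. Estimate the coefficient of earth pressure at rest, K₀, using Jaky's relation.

K₀ = 1 − sin φ' = 1 − sin 32.3° = 0.4656.

0.466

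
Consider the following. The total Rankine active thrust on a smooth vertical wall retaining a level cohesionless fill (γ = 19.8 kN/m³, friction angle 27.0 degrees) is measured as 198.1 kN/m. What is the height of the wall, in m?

7.30 m

K_a = 0.3755. P_a = ½ K_a γ H² ⇒ H = √(2P_a/(K_a γ)).
H = √(2×198.1/(0.3755×19.8)) = 7.300 m.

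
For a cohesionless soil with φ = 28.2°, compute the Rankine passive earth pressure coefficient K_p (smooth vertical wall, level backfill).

K_p = (1 + sin φ)/(1 − sin φ) = tan²(45° + 28.2°/2) = 2.792.

2.79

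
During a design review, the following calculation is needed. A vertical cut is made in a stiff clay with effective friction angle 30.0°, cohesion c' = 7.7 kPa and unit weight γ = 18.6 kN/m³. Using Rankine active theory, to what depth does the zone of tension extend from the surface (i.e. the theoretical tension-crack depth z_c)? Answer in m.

K_a = tan²(45° − 30.0°/2) = 0.3333; √K_a = 0.5774.
The active pressure is zero where K_a γ z = 2c√K_a, so z_c = 2c/(γ√K_a) = 2×7.7/(18.6×0.5774) = 1.434 m.

1.43 m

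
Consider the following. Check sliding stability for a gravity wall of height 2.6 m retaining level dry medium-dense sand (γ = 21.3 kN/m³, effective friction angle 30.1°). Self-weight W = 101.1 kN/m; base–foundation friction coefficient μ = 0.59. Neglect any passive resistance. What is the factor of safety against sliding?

2.50

K_a = tan²(45° − 30.1°/2) = 0.3320.
P_a = ½K_aγH² = 0.5×0.3320×21.3×2.6² = 23.90 kN/m, acting at H/3 = 0.8667 m above the base.
FS_sliding = μW / P_a = 0.59×101.1 / 23.90 = 2.496.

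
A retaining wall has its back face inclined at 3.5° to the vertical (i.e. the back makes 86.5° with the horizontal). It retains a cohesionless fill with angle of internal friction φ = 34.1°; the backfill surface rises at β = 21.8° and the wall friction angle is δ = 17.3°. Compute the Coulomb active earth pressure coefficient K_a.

K_a = sin²(α+φ) / [sin²α · sin(α−δ) · (1 + √{sin(φ+δ)sin(φ−β) / (sin(α−δ)sin(α+β))})²].
With α = 86.5°, φ = 34.1°, δ = 17.3°, β = 21.8°: K_a = 0.3873.

0.387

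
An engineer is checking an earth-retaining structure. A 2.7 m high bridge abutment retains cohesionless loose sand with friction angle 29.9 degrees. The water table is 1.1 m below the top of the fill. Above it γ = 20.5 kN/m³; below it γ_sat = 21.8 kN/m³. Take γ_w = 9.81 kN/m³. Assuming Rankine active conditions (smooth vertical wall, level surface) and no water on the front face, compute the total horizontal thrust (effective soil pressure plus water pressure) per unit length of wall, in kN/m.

K_a = tan²(45° − φ/2) = 0.3347.
γ' = 21.8 − 9.81 = 11.99 kN/m³. Depth below WT = 1.6 m.
σ'_h at WT = K_a γ d_w = 7.547 kPa; at base = 7.547 + K_a γ' × 1.6 = 13.97 kPa.
P₁ (0–1.1 m) = ½×7.547×1.1 = 4.151. P₂ (1.1–2.7 m) = ½(7.547+13.97)×1.6 = 17.21.
P_w = ½ γ_w h₂² = 0.5×9.81×1.6² = 12.56. Total = 4.151+17.21+12.56 = 33.92 kN/m.

33.9 kN/m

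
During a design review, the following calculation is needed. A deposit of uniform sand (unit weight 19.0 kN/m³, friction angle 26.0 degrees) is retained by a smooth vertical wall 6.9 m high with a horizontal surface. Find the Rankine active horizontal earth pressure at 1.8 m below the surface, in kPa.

13.4 kPa

K_a = (1 − sin φ)/(1 + sin φ) = 0.3905.
σ_h = K_a γ z = 0.3905 × 19.0 × 1.8 = 13.35 kPa.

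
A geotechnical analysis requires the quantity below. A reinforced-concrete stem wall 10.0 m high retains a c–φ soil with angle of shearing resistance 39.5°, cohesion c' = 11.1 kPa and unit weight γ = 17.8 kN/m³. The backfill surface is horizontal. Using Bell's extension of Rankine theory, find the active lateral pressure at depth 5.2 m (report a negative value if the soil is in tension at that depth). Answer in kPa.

10.1 kPa

K_a = (1 − sin φ)/(1 + sin φ) = 0.2224.
σ_a = K_a γ z − 2c√K_a = 0.2224×17.8×5.2 − 2×11.1×0.4716 = 10.12 kPa.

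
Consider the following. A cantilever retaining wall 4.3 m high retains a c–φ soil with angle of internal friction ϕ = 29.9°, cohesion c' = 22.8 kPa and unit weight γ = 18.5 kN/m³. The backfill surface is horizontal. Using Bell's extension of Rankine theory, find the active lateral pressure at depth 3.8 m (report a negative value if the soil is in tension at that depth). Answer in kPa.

K_a = (1 − sin φ)/(1 + sin φ) = 0.3347.
σ_a = K_a γ z − 2c√K_a = 0.3347×18.5×3.8 − 2×22.8×0.5785 = -2.852 kPa.

-2.85 kPa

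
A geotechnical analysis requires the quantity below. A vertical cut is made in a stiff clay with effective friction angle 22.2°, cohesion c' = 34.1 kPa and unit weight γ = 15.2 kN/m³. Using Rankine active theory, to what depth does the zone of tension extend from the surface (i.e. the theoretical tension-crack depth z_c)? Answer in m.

6.68 m

K_a = tan²(45° − 22.2°/2) = 0.4515; √K_a = 0.6720.
The active pressure is zero where K_a γ z = 2c√K_a, so z_c = 2c/(γ√K_a) = 2×34.1/(15.2×0.6720) = 6.677 m.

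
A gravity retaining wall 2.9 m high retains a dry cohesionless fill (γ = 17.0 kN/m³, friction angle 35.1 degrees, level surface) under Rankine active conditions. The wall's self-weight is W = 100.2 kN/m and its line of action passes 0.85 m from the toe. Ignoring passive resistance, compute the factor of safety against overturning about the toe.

4.57

K_a = tan²(45° − 35.1°/2) = 0.2698.
P_a = ½K_aγH² = 0.5×0.2698×17.0×2.9² = 19.29 kN/m, acting at H/3 = 0.9667 m above the base.
Overturning moment M_o = P_a × H/3 = 19.29 × 0.9667 = 18.65.
Resisting moment M_r = W × 0.85 = 100.2 × 0.85 = 85.17.
FS_overturning = M_r/M_o = 85.17/18.65 = 4.568.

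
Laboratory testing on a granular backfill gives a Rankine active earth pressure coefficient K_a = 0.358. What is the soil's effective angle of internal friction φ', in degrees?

K_a = tan²(45° − φ/2) ⇒ 45° − φ/2 = arctan(√0.358) = 30.89°.
φ = 2(45° − 30.89°) = 28.21°.

28.2°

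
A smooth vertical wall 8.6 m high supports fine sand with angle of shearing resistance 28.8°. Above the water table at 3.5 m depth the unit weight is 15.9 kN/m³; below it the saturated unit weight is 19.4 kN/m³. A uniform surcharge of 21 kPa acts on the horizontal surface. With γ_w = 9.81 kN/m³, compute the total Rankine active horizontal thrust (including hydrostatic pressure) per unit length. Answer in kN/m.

368 kN/m

K_a = tan²(45° − φ/2) = 0.3498.
γ' = 19.4 − 9.81 = 9.590 kN/m³. h₂ = H − d_w = 5.1 m.
σ'_h: at surface K_a·q = 7.345; at WT K_a(q+γd_w) = 26.81; at base K_a(q+γd_w+γ'h₂) = 43.91 kPa.
P₁ = ½(7.345+26.81)×3.5 = 59.77; P₂ = ½(26.81+43.91)×5.1 = 180.3; P_w = ½γ_w h₂² = 127.6.
Total = 59.77+180.3+127.6 = 367.7 kN/m.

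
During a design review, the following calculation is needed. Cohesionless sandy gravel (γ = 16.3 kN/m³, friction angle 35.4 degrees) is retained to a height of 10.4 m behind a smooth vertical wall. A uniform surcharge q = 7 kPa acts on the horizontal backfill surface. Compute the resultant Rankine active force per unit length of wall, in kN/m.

K_a = tan²(45° − φ/2) = 0.2664.
Soil triangle: ½ K_a γ H² = 0.5×0.2664×16.3×10.4² = 234.8 kN/m.
Surcharge rectangle: K_a q H = 0.2664×7×10.4 = 19.39 kN/m.
Total = 234.8 + 19.39 = 254.2 kN/m.

254 kN/m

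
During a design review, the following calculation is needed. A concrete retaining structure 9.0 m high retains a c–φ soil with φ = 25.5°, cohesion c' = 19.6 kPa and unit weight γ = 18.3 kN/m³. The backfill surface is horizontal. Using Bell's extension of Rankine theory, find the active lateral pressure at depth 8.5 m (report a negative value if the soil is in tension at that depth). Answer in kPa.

K_a = (1 − sin φ)/(1 + sin φ) = 0.3981.
σ_a = K_a γ z − 2c√K_a = 0.3981×18.3×8.5 − 2×19.6×0.6310 = 37.19 kPa.

37.2 kPa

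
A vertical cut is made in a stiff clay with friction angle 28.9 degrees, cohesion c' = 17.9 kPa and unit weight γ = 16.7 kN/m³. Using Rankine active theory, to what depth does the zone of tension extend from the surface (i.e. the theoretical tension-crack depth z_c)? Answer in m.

K_a = tan²(45° − 28.9°/2) = 0.3484; √K_a = 0.5902.
The active pressure is zero where K_a γ z = 2c√K_a, so z_c = 2c/(γ√K_a) = 2×17.9/(16.7×0.5902) = 3.632 m.

3.63 m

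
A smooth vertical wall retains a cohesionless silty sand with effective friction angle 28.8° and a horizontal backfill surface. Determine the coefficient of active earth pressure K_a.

K_a = (1 − sin φ)/(1 + sin φ) = (1 − sin 28.8°)/(1 + sin 28.8°) = 0.3498.

0.350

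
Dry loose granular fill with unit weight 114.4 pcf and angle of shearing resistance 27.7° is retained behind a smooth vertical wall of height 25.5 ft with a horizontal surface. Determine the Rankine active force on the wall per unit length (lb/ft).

13600 lb/ft

K_a = tan²(45° − φ/2) = 0.3653.
P_a = ½ K_a γ H² = 0.5 × 0.3653 × 114.4 × 25.5² = 13590 lb/ft.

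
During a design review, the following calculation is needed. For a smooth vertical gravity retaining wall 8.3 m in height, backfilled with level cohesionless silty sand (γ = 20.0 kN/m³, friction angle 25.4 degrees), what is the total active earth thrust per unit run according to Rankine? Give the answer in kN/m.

275 kN/m

K_a = tan²(45° − φ/2) = 0.3996.
P_a = ½ K_a γ H² = 0.5 × 0.3996 × 20.0 × 8.3² = 275.3 kN/m.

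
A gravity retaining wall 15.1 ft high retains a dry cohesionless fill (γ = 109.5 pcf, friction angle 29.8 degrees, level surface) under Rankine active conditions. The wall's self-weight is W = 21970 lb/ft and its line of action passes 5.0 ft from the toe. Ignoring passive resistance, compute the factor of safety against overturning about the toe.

5.20

K_a = tan²(45° − 29.8°/2) = 0.3360.
P_a = ½K_aγH² = 0.5×0.3360×109.5×15.1² = 4195 lb/ft, acting at H/3 = 5.033 ft above the base.
Overturning moment M_o = P_a × H/3 = 4195 × 5.033 = 21110.
Resisting moment M_r = W × 5.0 = 21970 × 5.0 = 109800.
FS_overturning = M_r/M_o = 109800/21110 = 5.203.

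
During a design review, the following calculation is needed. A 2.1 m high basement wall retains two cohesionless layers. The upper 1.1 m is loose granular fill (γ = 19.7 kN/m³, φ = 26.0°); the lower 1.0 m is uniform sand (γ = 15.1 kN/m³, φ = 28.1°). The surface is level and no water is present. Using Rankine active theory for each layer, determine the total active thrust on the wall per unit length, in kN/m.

K_a1 = tan²(45°−26.0°/2) = 0.3905; K_a2 = tan²(45°−28.1°/2) = 0.3596.
Layer 1: σ at base = K_a1 γ₁ h₁ = 8.461 kPa; P₁ = ½×8.461×1.1 = 4.654.
Layer 2: σ_v at top = γ₁h₁ = 21.67; σ_h top = K_a2×21.67 = 7.793; σ_h base = K_a2×(21.67+15.1×1.0) = 13.22.
P₂ = ½(7.793+13.22)×1.0 = 10.51. Total P_a = 4.654+10.51 = 15.16 kN/m.

15.2 kN/m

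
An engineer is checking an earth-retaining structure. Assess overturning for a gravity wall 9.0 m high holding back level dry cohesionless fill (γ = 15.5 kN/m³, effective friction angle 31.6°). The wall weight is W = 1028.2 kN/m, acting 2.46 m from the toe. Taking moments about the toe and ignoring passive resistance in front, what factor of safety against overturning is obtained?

K_a = tan²(45° − 31.6°/2) = 0.3123.
P_a = ½K_aγH² = 0.5×0.3123×15.5×9.0² = 196.1 kN/m, acting at H/3 = 3.000 m above the base.
Overturning moment M_o = P_a × H/3 = 196.1 × 3.000 = 588.2.
Resisting moment M_r = W × 2.46 = 1028.2 × 2.46 = 2529.
FS_overturning = M_r/M_o = 2529/588.2 = 4.300.

4.30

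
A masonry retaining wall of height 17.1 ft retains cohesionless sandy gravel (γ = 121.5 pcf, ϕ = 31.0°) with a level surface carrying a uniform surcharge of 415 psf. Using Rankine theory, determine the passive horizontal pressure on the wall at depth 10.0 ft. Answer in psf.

5090 psf

K_p = (1 + sin φ)/(1 − sin φ) = 3.124.
σ_v = γz + q = 121.5 × 10.0 + 415 = 1630 psf.
σ_h = K_p σ_v = 3.124 × 1630 = 5092 psf.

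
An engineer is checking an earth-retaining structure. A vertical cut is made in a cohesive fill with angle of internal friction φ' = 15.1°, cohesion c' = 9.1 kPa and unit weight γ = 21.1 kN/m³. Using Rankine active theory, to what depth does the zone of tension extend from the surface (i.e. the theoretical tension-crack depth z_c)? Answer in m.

K_a = tan²(45° − 15.1°/2) = 0.5867; √K_a = 0.7659.
The active pressure is zero where K_a γ z = 2c√K_a, so z_c = 2c/(γ√K_a) = 2×9.1/(21.1×0.7659) = 1.126 m.

1.13 m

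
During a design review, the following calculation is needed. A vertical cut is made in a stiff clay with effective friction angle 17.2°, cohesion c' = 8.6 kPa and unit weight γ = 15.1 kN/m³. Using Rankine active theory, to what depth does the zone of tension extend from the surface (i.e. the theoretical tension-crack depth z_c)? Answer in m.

K_a = tan²(45° − 17.2°/2) = 0.5436; √K_a = 0.7373.
The active pressure is zero where K_a γ z = 2c√K_a, so z_c = 2c/(γ√K_a) = 2×8.6/(15.1×0.7373) = 1.545 m.

1.55 m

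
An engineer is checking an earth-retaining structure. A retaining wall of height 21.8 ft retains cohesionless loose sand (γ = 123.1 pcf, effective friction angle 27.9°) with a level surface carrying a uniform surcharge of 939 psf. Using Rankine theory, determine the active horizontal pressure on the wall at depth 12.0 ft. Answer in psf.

876 psf

K_a = (1 − sin φ)/(1 + sin φ) = 0.3625.
σ_v = γz + q = 123.1 × 12.0 + 939 = 2416 psf.
σ_h = K_a σ_v = 0.3625 × 2416 = 875.8 psf.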